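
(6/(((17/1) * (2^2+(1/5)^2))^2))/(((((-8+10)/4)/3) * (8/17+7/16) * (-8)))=-45000/42833999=-0.00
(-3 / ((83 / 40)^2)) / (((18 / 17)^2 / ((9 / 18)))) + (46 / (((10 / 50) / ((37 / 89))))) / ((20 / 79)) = 12494507287 / 33108534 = 377.38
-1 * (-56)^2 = -3136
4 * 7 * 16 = 448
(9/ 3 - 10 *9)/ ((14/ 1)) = -87/ 14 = -6.21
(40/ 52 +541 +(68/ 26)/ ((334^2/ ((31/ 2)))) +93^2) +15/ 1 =13350464827/ 1450228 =9205.77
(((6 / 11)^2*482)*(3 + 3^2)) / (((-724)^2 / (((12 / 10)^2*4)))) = 1874016 / 99102025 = 0.02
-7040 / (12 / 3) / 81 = -1760 / 81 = -21.73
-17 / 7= -2.43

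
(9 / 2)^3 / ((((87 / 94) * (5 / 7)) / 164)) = 3277827 / 145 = 22605.70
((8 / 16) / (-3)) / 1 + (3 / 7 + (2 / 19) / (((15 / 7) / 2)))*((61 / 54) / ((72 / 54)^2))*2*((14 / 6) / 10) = -4289 / 410400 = -0.01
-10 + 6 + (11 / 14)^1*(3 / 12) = -213 / 56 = -3.80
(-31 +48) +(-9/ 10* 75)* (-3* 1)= 439/ 2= 219.50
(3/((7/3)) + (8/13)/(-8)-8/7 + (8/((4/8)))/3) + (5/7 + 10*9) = 26239/273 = 96.11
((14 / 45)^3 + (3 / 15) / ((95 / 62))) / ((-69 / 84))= -0.20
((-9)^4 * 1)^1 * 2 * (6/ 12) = 6561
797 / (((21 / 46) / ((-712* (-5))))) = 130516720 / 21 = 6215081.90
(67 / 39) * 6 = 134 / 13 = 10.31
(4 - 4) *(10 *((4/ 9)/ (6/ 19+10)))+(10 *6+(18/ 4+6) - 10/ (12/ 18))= 111/ 2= 55.50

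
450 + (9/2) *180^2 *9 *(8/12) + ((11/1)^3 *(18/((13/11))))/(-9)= 11348968/13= 872997.54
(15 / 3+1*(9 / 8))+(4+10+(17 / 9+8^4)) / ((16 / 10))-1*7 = 2569.06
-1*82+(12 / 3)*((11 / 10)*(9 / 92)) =-18761 / 230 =-81.57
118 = 118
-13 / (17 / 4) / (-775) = 52 / 13175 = 0.00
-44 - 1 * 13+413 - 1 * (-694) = 1050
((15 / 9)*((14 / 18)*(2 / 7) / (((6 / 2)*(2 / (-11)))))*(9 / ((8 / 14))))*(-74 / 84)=9.42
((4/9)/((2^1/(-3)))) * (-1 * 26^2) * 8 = 10816/3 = 3605.33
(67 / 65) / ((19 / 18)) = 1206 / 1235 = 0.98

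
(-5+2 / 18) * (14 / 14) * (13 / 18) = -286 / 81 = -3.53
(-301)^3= -27270901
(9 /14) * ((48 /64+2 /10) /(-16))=-171 /4480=-0.04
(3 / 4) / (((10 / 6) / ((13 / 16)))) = 117 / 320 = 0.37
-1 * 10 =-10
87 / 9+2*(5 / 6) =34 / 3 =11.33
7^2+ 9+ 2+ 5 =65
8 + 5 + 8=21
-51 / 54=-17 / 18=-0.94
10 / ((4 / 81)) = 405 / 2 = 202.50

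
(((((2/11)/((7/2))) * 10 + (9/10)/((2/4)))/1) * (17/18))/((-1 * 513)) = -799/187110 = -0.00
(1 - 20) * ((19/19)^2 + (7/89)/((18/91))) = -42541/1602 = -26.55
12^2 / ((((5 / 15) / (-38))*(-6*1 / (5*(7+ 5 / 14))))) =704520 / 7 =100645.71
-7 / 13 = -0.54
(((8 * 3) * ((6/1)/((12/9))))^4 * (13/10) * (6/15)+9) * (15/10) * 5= 530590761.90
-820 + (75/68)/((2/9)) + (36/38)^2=-39970981/49096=-814.14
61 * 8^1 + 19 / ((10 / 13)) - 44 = 4687 / 10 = 468.70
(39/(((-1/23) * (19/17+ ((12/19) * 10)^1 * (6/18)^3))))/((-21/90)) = 78227370/27503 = 2844.32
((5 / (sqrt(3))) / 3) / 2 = 5 *sqrt(3) / 18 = 0.48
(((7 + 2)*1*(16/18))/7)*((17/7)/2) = 68/49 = 1.39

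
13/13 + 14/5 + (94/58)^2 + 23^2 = 2251469/4205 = 535.43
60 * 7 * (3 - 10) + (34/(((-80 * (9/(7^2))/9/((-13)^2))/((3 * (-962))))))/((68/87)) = 1039369821/80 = 12992122.76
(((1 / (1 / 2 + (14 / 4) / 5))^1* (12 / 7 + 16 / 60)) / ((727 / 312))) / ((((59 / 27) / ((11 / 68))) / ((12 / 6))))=535392 / 5104267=0.10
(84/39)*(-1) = -2.15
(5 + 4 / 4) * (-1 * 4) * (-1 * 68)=1632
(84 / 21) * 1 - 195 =-191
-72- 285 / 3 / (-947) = -68089 / 947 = -71.90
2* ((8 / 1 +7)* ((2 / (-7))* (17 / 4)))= -255 / 7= -36.43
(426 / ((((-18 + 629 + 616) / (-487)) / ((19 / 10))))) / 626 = -656963 / 1280170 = -0.51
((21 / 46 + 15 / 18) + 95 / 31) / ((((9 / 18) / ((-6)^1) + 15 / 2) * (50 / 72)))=1341216 / 1586425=0.85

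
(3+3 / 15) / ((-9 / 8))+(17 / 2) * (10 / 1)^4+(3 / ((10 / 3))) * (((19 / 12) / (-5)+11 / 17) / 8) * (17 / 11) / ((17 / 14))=114440233933 / 1346400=84997.20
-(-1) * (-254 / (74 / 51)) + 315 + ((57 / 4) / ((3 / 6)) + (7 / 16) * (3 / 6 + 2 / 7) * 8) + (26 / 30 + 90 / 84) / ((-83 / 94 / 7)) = 28713473 / 184260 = 155.83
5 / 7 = 0.71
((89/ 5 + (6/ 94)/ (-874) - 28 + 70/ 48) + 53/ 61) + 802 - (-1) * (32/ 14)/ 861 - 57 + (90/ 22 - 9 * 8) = 741158500224477/ 1107494920840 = 669.22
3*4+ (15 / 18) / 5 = 73 / 6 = 12.17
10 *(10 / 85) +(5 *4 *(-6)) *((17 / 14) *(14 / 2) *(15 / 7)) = -259960 / 119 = -2184.54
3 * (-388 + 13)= -1125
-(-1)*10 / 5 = 2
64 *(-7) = -448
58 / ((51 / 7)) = 406 / 51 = 7.96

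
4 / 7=0.57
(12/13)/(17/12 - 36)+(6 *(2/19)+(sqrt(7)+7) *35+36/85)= 35 *sqrt(7)+428725429/1742585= 338.63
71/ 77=0.92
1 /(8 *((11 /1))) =1 /88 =0.01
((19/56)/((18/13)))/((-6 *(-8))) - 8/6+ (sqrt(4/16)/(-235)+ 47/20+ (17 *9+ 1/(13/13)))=1762610557/11370240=155.02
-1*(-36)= 36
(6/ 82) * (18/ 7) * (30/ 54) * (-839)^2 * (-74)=-1562704620/ 287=-5444963.83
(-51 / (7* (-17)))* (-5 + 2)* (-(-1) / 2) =-9 / 14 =-0.64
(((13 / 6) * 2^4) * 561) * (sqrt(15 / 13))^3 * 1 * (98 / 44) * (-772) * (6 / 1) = -231507360 * sqrt(195) / 13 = -248678795.92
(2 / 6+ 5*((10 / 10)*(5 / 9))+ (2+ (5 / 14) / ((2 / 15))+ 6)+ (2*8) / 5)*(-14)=-21407 / 90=-237.86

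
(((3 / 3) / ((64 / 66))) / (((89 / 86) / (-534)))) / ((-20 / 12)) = 12771 / 40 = 319.28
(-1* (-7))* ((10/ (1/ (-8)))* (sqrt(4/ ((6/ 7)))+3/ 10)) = -560* sqrt(42)/ 3-168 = -1377.74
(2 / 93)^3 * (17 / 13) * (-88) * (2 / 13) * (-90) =0.02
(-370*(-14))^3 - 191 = 138991831809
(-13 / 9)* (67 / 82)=-871 / 738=-1.18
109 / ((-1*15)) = -109 / 15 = -7.27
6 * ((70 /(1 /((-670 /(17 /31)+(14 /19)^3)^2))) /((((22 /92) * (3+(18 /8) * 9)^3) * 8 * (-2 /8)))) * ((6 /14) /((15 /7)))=-20846.65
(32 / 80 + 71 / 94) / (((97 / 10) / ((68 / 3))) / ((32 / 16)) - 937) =-73848 / 59879363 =-0.00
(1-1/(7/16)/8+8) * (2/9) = 122/63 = 1.94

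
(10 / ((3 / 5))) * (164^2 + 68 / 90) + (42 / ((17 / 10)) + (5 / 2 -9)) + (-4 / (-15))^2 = 10288428457 / 22950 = 448297.54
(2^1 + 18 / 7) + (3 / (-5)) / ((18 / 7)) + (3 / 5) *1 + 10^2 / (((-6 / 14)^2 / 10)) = 3433111 / 630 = 5449.38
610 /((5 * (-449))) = -122 /449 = -0.27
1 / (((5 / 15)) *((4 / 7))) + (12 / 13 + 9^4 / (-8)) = -84651 / 104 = -813.95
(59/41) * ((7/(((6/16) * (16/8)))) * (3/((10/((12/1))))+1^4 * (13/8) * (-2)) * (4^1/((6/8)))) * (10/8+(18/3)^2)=1723036/1845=933.89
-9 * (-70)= 630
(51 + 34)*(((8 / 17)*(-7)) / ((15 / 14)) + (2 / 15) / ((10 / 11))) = -3733 / 15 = -248.87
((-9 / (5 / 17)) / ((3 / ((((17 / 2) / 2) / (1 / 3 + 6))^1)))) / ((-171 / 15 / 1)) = 867 / 1444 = 0.60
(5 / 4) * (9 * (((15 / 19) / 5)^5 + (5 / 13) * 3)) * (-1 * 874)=-19222353270 / 1694173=-11346.16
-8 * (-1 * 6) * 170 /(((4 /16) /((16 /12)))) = 43520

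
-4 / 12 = -1 / 3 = -0.33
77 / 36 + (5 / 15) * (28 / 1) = 413 / 36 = 11.47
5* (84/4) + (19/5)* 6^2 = 1209/5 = 241.80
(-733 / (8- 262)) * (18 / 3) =2199 / 127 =17.31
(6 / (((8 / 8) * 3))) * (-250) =-500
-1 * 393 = -393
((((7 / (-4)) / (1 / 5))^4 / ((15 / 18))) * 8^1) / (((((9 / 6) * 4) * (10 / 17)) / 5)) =5102125 / 64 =79720.70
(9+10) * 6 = 114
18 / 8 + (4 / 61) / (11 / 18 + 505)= 4996737 / 2220644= 2.25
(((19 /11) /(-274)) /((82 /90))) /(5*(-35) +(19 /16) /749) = 5123160 /129578522447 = 0.00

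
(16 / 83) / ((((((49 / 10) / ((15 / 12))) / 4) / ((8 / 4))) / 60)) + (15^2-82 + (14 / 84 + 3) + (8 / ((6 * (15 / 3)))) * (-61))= 153.50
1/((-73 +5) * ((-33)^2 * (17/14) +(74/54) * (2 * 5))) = -189/17171054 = -0.00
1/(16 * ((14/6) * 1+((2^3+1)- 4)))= 3/352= 0.01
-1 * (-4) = 4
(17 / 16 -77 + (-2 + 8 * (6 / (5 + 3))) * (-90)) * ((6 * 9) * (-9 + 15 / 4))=3954825 / 32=123588.28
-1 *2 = -2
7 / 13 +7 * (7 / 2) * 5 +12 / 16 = 6437 / 52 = 123.79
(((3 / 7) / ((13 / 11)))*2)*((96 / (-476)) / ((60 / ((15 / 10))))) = -198 / 54145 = -0.00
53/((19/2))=5.58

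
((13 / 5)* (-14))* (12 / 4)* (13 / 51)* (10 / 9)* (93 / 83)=-34.65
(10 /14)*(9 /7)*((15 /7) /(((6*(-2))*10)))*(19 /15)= -57 /2744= -0.02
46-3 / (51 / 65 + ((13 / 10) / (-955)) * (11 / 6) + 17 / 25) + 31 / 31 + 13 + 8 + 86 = 165491782 / 1089133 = 151.95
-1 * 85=-85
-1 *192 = -192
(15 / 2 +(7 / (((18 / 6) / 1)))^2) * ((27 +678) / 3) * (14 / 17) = 383285 / 153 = 2505.13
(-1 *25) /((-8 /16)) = 50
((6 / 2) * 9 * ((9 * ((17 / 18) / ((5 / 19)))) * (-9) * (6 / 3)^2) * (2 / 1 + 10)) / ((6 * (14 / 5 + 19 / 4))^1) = -8316.72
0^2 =0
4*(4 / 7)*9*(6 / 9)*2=27.43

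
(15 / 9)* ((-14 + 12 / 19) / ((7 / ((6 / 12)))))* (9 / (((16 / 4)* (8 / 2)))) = -1905 / 2128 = -0.90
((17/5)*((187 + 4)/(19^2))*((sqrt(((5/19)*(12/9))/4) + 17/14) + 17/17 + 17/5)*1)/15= 3247*sqrt(285)/1543275 + 425357/631750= 0.71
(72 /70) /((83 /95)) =684 /581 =1.18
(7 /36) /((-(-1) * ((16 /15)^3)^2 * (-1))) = -8859375 /67108864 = -0.13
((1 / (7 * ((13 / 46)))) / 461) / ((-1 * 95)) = -46 / 3985345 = -0.00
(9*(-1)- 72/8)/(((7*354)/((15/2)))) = -45/826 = -0.05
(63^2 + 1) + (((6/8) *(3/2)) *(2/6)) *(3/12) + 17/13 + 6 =1654599/416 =3977.40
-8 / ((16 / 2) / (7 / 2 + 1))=-4.50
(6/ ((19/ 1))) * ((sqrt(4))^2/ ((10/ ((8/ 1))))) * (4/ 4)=96/ 95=1.01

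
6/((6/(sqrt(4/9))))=2/3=0.67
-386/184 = -193/92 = -2.10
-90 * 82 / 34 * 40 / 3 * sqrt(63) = -147600 * sqrt(7) / 17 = -22971.35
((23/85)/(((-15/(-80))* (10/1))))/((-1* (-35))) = 184/44625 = 0.00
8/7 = 1.14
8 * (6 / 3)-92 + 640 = 564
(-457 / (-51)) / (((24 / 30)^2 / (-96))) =-1344.12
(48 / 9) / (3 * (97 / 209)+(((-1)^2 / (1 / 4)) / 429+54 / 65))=217360 / 90983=2.39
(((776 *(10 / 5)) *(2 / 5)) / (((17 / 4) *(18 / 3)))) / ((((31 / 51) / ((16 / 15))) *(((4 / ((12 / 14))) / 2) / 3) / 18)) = 5363712 / 5425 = 988.70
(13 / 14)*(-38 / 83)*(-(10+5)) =3705 / 581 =6.38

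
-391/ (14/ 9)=-3519/ 14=-251.36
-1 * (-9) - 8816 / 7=-8753 / 7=-1250.43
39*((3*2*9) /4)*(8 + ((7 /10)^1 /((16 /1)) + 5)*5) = 1119339 /64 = 17489.67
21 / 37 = 0.57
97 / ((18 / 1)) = 97 / 18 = 5.39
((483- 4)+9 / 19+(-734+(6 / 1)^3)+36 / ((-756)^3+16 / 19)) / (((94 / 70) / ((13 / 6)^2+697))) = -20131.48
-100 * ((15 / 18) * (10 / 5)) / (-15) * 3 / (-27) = -1.23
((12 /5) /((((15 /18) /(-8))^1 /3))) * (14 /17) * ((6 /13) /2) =-72576 /5525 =-13.14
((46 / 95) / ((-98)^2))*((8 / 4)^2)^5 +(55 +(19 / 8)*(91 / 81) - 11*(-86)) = 148355372663 / 147805560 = 1003.72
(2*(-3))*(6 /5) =-7.20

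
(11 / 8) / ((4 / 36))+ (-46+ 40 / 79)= -20931 / 632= -33.12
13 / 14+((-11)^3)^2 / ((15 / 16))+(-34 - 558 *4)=396353999 / 210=1887400.00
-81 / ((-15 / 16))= 432 / 5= 86.40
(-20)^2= 400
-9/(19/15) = -135/19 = -7.11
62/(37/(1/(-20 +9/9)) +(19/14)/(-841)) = -729988/8277141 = -0.09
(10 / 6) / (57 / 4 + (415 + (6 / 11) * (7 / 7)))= 220 / 56733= 0.00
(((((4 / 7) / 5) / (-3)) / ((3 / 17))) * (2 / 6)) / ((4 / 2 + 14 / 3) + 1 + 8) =-68 / 14805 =-0.00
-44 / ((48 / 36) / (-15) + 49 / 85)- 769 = -320497 / 373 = -859.24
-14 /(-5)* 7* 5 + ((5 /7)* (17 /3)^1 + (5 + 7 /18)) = 107.44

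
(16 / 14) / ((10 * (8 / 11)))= 11 / 70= 0.16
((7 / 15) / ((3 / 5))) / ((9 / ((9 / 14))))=1 / 18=0.06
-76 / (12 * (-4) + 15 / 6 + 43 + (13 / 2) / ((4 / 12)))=-76 / 17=-4.47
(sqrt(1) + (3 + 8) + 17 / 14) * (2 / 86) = 185 / 602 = 0.31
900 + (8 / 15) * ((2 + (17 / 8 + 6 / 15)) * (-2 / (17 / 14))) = 1142432 / 1275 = 896.03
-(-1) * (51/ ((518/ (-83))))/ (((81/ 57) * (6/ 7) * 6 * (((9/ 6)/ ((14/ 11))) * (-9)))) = 187663/ 1780218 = 0.11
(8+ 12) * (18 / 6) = 60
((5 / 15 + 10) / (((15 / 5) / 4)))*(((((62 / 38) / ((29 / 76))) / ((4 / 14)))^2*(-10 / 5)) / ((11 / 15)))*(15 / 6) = -583903600 / 27753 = -21039.30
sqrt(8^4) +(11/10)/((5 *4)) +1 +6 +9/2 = 15111/200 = 75.56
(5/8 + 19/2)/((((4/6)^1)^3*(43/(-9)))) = -19683/2752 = -7.15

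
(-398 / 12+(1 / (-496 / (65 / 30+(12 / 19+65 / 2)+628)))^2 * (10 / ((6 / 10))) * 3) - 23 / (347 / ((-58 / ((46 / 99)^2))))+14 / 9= 1884208645006 / 24918988509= 75.61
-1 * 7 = -7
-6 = -6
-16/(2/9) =-72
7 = 7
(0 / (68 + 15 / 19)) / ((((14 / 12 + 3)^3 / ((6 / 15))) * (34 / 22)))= 0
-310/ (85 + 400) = -62/ 97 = -0.64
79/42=1.88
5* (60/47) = 300/47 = 6.38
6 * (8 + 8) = 96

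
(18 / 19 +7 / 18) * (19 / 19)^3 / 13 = 457 / 4446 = 0.10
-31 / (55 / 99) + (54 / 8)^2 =-819 / 80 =-10.24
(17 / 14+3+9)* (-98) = -1295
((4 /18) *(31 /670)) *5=31 /603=0.05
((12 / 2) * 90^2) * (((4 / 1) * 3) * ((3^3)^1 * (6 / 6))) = 15746400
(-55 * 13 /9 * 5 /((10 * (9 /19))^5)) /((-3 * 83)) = 0.00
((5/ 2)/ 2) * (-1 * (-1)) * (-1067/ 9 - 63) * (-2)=4085/ 9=453.89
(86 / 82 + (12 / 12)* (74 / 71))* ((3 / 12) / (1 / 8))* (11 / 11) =12174 / 2911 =4.18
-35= -35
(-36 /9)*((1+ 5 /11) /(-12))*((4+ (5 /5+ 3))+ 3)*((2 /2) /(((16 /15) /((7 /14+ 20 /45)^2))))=1445 /324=4.46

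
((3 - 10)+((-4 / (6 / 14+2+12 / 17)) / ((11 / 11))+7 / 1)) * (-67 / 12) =7973 / 1119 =7.13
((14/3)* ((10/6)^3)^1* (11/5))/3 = 3850/243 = 15.84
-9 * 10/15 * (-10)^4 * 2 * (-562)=67440000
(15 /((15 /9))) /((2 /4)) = 18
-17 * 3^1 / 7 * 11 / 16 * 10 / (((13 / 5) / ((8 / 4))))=-38.53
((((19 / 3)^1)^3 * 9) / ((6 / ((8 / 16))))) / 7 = 6859 / 252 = 27.22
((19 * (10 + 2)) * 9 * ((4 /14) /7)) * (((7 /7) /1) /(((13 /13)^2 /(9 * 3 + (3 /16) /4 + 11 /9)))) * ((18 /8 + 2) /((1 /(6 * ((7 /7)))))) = 47334681 /784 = 60375.87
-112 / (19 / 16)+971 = 16657 / 19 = 876.68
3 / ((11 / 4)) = 12 / 11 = 1.09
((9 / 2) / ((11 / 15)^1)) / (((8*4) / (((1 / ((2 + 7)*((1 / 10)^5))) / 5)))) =9375 / 22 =426.14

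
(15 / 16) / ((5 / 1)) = 3 / 16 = 0.19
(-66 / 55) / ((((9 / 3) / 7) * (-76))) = 7 / 190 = 0.04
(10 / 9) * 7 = 70 / 9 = 7.78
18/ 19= 0.95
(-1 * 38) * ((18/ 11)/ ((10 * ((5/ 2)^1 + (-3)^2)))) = -684/ 1265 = -0.54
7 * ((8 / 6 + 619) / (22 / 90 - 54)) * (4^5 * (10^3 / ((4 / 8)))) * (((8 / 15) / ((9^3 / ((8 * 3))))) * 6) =-3414949888000 / 195939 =-17428637.93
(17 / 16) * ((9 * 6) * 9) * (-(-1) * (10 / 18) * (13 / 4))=29835 / 32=932.34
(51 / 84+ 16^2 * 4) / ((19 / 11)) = 315579 / 532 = 593.19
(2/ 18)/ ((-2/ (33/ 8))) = -11/ 48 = -0.23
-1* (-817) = 817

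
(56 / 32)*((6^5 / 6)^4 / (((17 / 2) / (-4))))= -39495538704384 / 17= -2323266982610.82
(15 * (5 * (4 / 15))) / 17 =20 / 17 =1.18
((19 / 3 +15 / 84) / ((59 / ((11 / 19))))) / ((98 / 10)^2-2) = 150425 / 221379564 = 0.00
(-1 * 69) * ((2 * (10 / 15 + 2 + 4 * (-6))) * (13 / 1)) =38272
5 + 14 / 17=99 / 17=5.82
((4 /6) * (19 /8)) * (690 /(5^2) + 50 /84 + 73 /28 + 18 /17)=4322291 /85680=50.45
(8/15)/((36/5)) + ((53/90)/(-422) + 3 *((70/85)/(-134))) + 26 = 3381258479/129777660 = 26.05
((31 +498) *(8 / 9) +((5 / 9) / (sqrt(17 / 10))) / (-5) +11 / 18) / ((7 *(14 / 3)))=2825 / 196-sqrt(170) / 4998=14.41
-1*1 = -1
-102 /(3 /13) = -442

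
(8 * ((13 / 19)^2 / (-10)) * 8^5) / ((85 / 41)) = -908197888 / 153425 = -5919.49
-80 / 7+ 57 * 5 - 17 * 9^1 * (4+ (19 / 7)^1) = -5276 / 7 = -753.71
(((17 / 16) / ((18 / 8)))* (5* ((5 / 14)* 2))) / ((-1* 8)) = -425 / 2016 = -0.21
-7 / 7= -1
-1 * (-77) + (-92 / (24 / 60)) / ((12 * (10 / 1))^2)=76.98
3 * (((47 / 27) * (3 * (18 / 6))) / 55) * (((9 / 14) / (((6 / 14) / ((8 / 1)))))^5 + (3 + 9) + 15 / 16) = 187131393 / 880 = 212649.31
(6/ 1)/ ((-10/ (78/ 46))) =-117/ 115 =-1.02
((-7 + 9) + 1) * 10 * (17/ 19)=510/ 19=26.84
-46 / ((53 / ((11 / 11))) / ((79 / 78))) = -1817 / 2067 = -0.88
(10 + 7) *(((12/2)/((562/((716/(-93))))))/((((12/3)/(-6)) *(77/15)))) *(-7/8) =-136935/383284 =-0.36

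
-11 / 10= -1.10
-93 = -93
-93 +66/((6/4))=-49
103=103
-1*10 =-10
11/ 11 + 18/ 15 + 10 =61/ 5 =12.20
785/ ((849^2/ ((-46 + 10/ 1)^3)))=-4069440/ 80089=-50.81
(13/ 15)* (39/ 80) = 169/ 400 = 0.42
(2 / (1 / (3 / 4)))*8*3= 36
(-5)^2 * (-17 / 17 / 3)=-25 / 3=-8.33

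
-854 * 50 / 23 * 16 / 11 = -2700.40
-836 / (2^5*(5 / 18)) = -1881 / 20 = -94.05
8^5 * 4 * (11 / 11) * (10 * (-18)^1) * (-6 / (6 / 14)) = 330301440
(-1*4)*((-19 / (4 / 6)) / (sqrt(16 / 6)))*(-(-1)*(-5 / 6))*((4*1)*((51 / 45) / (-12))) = 323*sqrt(6) / 36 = 21.98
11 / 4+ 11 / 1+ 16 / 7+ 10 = 729 / 28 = 26.04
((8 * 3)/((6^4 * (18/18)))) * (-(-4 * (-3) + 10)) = -11/27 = -0.41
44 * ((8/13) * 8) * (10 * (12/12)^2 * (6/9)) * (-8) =-450560/39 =-11552.82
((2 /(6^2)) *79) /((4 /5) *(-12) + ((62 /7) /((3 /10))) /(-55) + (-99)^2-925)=30415 /61440432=0.00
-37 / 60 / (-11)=37 / 660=0.06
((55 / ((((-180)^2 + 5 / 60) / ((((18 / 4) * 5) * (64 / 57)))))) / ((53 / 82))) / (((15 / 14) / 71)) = 245921280 / 55931801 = 4.40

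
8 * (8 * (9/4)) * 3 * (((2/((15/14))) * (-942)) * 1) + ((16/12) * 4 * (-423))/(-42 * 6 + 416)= -155726724/205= -759642.56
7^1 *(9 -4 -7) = -14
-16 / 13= -1.23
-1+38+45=82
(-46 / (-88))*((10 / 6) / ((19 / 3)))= 115 / 836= 0.14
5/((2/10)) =25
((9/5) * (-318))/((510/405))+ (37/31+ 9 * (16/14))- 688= -20862654/18445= -1131.07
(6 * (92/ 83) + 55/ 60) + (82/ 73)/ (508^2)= 17748394067/ 2345414664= 7.57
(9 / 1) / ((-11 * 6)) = -0.14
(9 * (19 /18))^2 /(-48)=-361 /192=-1.88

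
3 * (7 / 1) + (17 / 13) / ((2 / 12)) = 375 / 13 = 28.85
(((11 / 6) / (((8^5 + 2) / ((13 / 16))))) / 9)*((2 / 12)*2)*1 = 143 / 84939840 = 0.00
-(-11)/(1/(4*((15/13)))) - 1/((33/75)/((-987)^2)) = -316597665/143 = -2213969.69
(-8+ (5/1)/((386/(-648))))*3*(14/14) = -9492/193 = -49.18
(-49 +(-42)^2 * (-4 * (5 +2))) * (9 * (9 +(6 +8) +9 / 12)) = -42272055 / 4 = -10568013.75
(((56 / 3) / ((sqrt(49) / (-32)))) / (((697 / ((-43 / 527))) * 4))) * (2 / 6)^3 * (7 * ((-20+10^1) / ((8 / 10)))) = -240800 / 29752839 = -0.01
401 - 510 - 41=-150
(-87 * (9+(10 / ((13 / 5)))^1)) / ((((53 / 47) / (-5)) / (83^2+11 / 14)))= 329334581955 / 9646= 34142088.11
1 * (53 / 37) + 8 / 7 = 667 / 259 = 2.58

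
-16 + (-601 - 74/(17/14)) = -11525/17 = -677.94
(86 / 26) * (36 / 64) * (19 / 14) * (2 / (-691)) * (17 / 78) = -41667 / 26158496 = -0.00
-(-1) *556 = 556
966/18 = 161/3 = 53.67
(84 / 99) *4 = 112 / 33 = 3.39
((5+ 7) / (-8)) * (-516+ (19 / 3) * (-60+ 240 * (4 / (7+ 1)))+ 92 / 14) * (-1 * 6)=-8154 / 7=-1164.86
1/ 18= 0.06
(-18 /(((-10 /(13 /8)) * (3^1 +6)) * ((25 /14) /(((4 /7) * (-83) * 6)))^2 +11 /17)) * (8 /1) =-3507768576 /15708907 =-223.30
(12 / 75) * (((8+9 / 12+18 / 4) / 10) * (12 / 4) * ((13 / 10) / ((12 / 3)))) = 2067 / 10000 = 0.21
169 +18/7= 1201/7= 171.57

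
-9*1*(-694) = 6246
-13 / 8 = -1.62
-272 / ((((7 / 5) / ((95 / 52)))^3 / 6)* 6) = -1821921875 / 3014284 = -604.43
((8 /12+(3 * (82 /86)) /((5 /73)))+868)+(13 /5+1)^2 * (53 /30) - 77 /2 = 894.83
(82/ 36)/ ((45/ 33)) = 451/ 270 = 1.67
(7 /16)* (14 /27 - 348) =-32837 /216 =-152.02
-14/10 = -7/5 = -1.40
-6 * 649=-3894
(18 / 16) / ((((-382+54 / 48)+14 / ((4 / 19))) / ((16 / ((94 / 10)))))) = -144 / 23641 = -0.01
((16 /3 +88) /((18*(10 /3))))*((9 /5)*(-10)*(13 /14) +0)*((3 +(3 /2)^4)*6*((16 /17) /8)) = -5031 /34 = -147.97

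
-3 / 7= -0.43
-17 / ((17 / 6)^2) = -36 / 17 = -2.12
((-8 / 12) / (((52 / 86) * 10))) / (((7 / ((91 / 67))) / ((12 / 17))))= -86 / 5695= -0.02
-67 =-67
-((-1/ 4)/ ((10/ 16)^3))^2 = -16384/ 15625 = -1.05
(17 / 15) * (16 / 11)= 272 / 165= 1.65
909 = 909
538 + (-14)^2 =734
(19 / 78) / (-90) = -19 / 7020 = -0.00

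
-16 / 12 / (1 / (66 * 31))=-2728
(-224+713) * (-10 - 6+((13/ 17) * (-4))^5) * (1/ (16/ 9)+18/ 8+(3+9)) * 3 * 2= -17510928629022/ 1419857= -12332881.85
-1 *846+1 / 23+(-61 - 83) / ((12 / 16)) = -23873 / 23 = -1037.96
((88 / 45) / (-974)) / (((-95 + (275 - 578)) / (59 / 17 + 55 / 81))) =125708 / 6005214045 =0.00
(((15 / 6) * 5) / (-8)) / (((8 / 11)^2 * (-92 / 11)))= 33275 / 94208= 0.35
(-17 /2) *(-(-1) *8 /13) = -68 /13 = -5.23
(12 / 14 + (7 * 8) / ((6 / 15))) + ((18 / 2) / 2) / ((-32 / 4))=15713 / 112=140.29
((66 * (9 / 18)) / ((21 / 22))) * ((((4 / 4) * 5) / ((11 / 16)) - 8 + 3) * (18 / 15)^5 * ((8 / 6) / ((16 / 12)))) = 171072 / 875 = 195.51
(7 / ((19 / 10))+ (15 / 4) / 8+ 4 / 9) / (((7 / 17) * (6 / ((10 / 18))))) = 2138345 / 2068416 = 1.03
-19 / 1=-19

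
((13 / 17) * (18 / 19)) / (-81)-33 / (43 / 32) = -3070910 / 125001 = -24.57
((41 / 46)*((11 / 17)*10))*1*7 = 40.37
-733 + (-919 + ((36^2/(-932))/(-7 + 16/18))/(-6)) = -21170866/12815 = -1652.04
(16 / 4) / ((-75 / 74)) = -296 / 75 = -3.95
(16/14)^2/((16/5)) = 20/49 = 0.41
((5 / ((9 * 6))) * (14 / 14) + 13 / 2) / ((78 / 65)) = 445 / 81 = 5.49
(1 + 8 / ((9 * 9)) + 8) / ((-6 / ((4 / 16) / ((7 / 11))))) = -8107 / 13608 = -0.60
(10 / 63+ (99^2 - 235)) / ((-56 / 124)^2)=144790987 / 3087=46903.46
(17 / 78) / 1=17 / 78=0.22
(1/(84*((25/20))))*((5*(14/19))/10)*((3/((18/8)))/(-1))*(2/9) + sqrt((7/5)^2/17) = -8/7695 + 7*sqrt(17)/85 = 0.34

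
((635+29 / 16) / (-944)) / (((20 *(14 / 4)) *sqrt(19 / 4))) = -10189 *sqrt(19) / 10044160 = -0.00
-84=-84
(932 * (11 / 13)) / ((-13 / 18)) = -184536 / 169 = -1091.93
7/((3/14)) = 98/3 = 32.67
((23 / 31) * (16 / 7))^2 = 135424 / 47089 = 2.88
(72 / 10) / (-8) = -9 / 10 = -0.90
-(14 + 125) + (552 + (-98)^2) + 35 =10052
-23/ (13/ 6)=-138/ 13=-10.62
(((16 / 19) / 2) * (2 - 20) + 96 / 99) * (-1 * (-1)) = -4144 / 627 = -6.61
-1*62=-62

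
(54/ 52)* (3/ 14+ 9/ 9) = 459/ 364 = 1.26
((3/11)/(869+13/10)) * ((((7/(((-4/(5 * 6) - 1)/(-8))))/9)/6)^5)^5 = 4499879580584837311451522662400000000000000000000000000/132198395584592588699506483001074302238818136353356590151823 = 0.00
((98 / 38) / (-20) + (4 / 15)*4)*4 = 1069 / 285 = 3.75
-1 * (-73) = 73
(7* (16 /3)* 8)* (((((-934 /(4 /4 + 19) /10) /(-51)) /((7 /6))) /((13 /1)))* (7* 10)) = 418432 /3315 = 126.22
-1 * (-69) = 69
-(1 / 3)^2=-1 / 9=-0.11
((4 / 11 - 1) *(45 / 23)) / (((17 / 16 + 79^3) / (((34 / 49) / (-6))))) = 1360 / 4656927737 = 0.00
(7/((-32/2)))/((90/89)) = -623/1440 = -0.43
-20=-20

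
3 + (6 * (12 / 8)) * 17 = 156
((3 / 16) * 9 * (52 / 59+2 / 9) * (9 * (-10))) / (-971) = 39555 / 229156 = 0.17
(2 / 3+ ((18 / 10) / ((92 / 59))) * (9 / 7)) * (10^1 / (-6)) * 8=-41554 / 1449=-28.68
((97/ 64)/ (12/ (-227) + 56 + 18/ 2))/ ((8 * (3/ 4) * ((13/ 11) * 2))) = 242209/ 147194112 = 0.00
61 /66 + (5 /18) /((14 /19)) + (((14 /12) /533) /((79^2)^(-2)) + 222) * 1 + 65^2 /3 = 128375262857 /1477476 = 86888.22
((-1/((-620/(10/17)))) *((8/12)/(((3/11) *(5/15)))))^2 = 121/2499561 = 0.00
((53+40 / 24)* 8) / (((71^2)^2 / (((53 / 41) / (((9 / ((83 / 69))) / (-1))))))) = -140768 / 47341961703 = -0.00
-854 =-854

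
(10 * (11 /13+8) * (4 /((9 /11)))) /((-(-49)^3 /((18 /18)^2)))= 50600 /13764933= 0.00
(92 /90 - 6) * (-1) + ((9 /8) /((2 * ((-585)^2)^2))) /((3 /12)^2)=64776348001 /13013105625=4.98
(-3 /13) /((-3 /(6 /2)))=3 /13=0.23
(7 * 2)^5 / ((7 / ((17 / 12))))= 326536 / 3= 108845.33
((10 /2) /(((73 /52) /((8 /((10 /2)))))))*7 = 2912 /73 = 39.89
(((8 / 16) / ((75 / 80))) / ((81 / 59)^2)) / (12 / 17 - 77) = -473416 / 127644255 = -0.00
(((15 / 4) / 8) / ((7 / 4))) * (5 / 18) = 0.07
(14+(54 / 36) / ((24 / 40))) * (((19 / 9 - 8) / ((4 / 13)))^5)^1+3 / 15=-8540018214723911 / 201553920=-42370886.24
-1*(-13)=13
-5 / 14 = -0.36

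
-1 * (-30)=30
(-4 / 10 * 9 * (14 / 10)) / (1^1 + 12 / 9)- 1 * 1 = -79 / 25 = -3.16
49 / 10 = 4.90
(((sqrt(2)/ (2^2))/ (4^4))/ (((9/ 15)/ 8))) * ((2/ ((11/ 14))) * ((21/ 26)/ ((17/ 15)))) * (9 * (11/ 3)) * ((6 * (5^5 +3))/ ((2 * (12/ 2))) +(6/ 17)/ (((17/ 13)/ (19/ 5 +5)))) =1247705865 * sqrt(2)/ 1021904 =1726.70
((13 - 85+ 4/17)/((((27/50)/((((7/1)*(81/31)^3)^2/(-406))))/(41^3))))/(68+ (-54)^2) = 38480065915674025125/326404328790818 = 117890.80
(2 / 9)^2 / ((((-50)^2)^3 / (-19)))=-19 / 316406250000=-0.00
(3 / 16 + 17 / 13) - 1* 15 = -13.50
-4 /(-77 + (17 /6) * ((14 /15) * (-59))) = 90 /5243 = 0.02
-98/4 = -49/2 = -24.50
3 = 3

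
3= 3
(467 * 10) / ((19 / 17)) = 79390 / 19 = 4178.42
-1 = -1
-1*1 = -1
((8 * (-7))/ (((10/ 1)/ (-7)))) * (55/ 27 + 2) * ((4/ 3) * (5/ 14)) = 6104/ 81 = 75.36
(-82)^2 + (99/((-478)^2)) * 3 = 1536326713/228484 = 6724.00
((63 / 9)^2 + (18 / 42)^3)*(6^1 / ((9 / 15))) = 168340 / 343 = 490.79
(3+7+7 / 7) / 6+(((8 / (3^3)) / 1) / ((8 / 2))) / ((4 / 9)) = 2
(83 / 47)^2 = 6889 / 2209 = 3.12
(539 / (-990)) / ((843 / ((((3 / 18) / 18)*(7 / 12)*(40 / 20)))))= -0.00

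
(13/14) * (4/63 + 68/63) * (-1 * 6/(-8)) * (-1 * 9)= -351/49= -7.16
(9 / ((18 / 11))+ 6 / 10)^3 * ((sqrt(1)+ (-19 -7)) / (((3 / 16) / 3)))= -453962 / 5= -90792.40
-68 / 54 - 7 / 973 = -4753 / 3753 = -1.27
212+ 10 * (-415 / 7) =-2666 / 7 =-380.86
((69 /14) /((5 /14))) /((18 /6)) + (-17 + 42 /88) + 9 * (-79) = -159043 /220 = -722.92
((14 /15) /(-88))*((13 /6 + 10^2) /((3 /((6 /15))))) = -4291 /29700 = -0.14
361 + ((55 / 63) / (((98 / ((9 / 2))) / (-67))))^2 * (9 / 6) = 1399818923 / 3764768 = 371.82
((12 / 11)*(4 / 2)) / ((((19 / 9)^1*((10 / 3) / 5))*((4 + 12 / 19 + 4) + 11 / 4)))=1296 / 9515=0.14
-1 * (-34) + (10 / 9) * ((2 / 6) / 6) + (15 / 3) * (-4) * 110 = -175441 / 81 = -2165.94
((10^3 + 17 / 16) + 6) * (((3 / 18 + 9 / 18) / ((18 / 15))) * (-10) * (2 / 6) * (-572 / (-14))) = -19201325 / 252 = -76195.73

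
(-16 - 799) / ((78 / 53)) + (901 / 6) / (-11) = -81143 / 143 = -567.43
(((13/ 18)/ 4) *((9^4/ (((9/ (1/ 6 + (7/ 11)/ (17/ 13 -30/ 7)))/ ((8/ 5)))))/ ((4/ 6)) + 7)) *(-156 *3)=189591467/ 29810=6360.00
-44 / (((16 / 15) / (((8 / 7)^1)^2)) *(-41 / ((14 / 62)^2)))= 2640 / 39401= 0.07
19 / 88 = 0.22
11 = 11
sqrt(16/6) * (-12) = -8 * sqrt(6) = -19.60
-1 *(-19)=19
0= 0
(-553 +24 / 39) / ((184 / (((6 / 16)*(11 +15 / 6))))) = -581661 / 38272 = -15.20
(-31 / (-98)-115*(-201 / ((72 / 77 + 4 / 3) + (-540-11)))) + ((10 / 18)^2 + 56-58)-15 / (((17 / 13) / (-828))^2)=-1748738313813410665 / 290790952074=-6013730.14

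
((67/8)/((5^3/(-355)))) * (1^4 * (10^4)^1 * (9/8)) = -1070325/4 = -267581.25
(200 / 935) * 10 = 400 / 187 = 2.14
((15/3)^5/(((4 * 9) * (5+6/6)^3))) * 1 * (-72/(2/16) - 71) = -2021875/7776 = -260.01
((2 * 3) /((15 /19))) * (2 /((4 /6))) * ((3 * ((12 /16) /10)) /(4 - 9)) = -513 /500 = -1.03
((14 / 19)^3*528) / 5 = 1448832 / 34295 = 42.25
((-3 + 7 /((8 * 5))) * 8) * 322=-36386 /5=-7277.20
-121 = -121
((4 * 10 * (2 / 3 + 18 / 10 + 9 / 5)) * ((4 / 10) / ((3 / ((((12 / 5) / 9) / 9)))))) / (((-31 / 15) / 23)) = -94208 / 12555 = -7.50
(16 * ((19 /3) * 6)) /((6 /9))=912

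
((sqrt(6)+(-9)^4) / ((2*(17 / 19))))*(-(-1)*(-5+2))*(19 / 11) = -7105563 / 374 - 1083*sqrt(6) / 374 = -19005.92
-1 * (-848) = 848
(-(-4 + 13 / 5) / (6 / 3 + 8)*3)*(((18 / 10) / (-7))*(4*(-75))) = 32.40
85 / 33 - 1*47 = -1466 / 33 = -44.42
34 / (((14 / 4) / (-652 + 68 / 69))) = -3054560 / 483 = -6324.14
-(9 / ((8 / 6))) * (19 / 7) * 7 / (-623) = 513 / 2492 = 0.21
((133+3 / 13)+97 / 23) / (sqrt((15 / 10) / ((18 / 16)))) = 41097*sqrt(3) / 598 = 119.03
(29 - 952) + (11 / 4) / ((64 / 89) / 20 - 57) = -93593403 / 101396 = -923.05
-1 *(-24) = 24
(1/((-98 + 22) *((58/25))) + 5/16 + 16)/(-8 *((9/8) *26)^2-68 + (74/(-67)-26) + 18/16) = -9631987/4098365550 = -0.00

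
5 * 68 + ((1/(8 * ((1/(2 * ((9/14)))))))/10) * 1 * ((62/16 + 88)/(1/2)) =21949/64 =342.95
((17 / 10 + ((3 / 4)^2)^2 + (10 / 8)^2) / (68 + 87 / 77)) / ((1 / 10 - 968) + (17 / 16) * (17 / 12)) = -1058211 / 19753418788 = -0.00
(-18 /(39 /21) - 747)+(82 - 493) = -15180 /13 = -1167.69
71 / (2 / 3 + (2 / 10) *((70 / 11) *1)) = 2343 / 64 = 36.61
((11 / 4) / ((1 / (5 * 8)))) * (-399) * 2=-87780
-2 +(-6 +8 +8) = 8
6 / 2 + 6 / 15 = 17 / 5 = 3.40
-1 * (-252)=252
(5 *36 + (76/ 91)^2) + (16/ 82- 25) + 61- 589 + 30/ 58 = -3658716986/ 9846109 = -371.59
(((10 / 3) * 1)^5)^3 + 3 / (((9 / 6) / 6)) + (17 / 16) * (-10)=8000000157837977 / 114791256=69691720.75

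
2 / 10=1 / 5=0.20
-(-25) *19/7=475/7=67.86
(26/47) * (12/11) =312/517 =0.60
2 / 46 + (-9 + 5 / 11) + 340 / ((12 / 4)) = 79567 / 759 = 104.83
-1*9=-9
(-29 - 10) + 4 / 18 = -38.78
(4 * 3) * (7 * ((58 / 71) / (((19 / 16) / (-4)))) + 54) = 562344 / 1349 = 416.86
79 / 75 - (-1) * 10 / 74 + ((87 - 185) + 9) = -87.81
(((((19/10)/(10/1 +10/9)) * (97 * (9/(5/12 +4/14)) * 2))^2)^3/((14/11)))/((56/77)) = 6373428128332990.54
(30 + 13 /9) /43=283 /387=0.73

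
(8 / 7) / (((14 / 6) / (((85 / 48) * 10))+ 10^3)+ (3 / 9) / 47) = 479400 / 419533247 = 0.00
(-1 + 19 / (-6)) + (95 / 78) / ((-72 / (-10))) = -4.00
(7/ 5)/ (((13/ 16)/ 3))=336/ 65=5.17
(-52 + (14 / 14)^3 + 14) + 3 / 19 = -700 / 19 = -36.84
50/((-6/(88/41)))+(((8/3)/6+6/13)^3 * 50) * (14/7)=56.48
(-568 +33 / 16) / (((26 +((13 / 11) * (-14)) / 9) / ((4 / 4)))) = -896445 / 38272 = -23.42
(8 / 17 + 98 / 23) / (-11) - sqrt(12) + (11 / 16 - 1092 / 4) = -276.21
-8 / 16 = -1 / 2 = -0.50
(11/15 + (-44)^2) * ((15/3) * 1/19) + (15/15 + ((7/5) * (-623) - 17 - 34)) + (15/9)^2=-409.76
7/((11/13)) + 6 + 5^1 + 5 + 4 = 311/11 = 28.27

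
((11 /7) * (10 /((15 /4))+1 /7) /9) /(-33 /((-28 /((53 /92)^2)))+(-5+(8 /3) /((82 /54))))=-900874304 /5238958851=-0.17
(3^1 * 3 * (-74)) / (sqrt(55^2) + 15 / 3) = -111 / 10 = -11.10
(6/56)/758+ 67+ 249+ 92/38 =128405257/403256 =318.42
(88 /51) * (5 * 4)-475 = -22465 /51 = -440.49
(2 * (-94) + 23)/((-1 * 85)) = 33/17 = 1.94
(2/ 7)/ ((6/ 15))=5/ 7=0.71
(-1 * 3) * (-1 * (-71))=-213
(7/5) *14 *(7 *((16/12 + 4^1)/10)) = 5488/75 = 73.17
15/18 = 5/6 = 0.83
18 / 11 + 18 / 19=540 / 209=2.58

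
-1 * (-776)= 776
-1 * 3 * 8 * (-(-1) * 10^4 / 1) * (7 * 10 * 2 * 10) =-336000000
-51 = -51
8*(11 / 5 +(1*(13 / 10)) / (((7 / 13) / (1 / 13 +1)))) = 192 / 5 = 38.40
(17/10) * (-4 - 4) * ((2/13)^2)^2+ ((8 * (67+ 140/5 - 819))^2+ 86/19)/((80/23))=209354362533677/21706360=9644839.69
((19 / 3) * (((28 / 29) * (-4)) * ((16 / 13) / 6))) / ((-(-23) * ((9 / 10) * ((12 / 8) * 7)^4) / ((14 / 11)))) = -0.00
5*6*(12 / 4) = 90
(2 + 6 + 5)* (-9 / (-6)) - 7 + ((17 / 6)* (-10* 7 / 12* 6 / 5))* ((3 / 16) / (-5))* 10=19.94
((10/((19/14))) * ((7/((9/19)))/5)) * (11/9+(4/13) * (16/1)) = 140924/1053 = 133.83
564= 564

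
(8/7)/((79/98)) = 112/79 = 1.42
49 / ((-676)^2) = 0.00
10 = 10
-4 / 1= -4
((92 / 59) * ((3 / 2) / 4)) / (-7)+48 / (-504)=-443 / 2478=-0.18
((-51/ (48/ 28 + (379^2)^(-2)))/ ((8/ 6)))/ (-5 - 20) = 22097661199551/ 24759284257900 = 0.89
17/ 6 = 2.83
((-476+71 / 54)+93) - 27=-22069 / 54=-408.69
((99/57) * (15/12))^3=4492125/438976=10.23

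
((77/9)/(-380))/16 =-77/54720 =-0.00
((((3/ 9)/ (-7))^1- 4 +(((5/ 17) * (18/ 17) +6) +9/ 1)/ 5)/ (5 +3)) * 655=-979225/ 12138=-80.67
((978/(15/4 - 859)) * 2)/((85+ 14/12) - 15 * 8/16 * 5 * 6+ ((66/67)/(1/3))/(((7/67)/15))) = -328608/41014369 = -0.01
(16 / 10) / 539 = 8 / 2695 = 0.00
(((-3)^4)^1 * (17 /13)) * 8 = 11016 /13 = 847.38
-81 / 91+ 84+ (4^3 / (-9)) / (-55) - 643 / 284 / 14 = 2125583407 / 25585560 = 83.08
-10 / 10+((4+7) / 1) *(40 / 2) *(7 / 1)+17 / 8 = 12329 / 8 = 1541.12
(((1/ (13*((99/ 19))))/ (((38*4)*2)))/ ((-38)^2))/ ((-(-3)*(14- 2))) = 1/ 1070454528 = 0.00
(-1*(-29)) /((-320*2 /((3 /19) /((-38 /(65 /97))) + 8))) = -16242233 /44821760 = -0.36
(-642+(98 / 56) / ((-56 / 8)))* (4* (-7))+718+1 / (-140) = 2618139 / 140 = 18700.99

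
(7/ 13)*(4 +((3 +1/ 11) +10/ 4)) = 1477/ 286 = 5.16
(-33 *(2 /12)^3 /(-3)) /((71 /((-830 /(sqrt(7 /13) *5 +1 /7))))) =415415 /65653416- 1118425 *sqrt(91) /65653416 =-0.16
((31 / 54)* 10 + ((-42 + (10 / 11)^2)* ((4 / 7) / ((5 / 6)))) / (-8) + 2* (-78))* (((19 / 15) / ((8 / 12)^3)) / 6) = -318779207 / 3049200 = -104.55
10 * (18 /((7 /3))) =540 /7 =77.14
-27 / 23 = -1.17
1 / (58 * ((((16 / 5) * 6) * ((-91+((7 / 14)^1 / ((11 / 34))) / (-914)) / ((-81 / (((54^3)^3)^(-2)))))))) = 12184115620513277438405170000.00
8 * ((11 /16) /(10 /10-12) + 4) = 63 /2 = 31.50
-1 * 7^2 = -49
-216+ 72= -144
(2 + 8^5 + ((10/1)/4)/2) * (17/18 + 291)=9567384.38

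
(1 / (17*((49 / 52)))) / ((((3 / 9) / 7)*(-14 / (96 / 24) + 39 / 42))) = -0.51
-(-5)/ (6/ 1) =5/ 6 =0.83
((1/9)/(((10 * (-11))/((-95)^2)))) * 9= -1805/22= -82.05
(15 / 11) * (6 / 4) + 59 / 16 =1009 / 176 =5.73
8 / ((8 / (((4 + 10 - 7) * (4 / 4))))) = 7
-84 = -84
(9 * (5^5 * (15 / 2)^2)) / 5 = 1265625 / 4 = 316406.25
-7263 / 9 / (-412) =807 / 412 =1.96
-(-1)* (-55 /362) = -55 /362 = -0.15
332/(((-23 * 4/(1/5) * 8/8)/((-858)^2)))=-61101612/115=-531318.37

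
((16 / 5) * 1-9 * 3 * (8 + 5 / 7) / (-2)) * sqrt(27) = 25377 * sqrt(3) / 70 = 627.92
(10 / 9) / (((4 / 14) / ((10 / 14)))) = 25 / 9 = 2.78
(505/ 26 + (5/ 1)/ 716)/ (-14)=-180855/ 130312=-1.39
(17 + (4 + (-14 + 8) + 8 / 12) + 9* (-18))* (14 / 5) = -6146 / 15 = -409.73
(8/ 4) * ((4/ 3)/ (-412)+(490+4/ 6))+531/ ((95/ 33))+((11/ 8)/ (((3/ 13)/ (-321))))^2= 3659300.17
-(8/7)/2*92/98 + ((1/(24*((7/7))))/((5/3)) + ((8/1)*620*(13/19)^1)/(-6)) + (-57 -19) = -502167809/782040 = -642.13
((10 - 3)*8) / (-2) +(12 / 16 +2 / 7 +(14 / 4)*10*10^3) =979245 / 28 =34973.04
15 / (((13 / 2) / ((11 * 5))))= 1650 / 13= 126.92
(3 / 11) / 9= 1 / 33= 0.03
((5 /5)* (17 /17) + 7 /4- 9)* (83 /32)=-2075 /128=-16.21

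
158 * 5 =790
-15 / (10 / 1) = -3 / 2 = -1.50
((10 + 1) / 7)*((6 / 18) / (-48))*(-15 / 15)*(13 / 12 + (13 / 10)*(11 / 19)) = 3289 / 164160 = 0.02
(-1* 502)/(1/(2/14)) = -502/7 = -71.71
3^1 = 3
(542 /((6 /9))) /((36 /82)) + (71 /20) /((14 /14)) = 111323 /60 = 1855.38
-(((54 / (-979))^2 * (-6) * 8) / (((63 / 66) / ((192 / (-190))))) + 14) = -820147562 / 57942115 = -14.15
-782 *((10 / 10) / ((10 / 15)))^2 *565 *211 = -419517585 / 2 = -209758792.50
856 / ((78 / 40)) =17120 / 39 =438.97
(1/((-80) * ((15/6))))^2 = 1/40000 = 0.00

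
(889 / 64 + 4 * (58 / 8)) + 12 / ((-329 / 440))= 565185 / 21056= 26.84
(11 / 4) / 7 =11 / 28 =0.39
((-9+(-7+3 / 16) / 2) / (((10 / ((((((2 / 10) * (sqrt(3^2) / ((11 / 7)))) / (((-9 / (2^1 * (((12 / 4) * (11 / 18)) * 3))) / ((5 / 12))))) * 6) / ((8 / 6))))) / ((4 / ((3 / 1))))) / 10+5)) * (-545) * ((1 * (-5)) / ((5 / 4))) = -1514555 / 232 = -6528.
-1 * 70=-70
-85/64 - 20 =-1365/64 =-21.33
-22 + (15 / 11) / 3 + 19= -28 / 11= -2.55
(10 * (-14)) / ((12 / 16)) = -186.67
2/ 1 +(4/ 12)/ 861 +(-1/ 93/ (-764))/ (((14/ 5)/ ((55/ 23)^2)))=129474851599/ 64723966776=2.00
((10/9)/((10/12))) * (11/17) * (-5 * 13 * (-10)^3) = 2860000/51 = 56078.43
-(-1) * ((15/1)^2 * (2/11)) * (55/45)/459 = 50/459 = 0.11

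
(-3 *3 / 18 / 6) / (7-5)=-1 / 24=-0.04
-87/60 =-1.45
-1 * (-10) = 10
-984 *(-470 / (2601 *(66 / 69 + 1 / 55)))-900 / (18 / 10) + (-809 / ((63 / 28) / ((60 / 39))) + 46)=-11461518602 / 13897143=-824.74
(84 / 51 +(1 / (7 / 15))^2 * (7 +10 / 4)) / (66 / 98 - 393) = -75419 / 653616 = -0.12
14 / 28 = 1 / 2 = 0.50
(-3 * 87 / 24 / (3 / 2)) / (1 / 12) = -87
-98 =-98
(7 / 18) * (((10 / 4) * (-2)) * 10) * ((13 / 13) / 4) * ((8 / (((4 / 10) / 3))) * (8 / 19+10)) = -57750 / 19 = -3039.47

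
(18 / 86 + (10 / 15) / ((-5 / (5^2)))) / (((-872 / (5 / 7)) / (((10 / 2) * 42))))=10075 / 18748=0.54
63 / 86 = 0.73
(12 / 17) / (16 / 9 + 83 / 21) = 756 / 6137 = 0.12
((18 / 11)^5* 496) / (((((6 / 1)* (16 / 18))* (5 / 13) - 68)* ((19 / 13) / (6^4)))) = -153956195887104 / 1967560067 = -78247.27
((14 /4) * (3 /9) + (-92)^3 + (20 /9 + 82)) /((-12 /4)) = 14014847 /54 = 259534.20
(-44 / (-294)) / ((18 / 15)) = 55 / 441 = 0.12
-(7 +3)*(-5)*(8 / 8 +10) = 550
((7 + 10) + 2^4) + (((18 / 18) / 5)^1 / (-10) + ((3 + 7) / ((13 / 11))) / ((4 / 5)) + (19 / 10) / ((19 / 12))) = 14546 / 325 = 44.76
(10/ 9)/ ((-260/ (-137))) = 137/ 234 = 0.59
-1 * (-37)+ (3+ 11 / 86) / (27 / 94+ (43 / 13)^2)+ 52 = 684754830 / 7669867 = 89.28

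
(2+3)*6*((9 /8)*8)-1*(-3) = 273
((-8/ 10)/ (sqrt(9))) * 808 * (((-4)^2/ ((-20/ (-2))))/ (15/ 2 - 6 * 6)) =51712/ 4275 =12.10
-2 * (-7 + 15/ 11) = 124/ 11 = 11.27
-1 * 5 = -5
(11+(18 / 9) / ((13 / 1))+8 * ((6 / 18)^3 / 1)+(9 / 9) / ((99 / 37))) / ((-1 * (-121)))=45652 / 467181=0.10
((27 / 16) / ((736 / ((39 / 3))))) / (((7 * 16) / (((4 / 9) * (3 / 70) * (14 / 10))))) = 117 / 16486400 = 0.00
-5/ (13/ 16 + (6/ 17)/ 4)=-272/ 49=-5.55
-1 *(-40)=40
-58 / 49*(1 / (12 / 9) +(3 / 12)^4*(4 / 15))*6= -2987 / 560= -5.33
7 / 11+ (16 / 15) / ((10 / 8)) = 1229 / 825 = 1.49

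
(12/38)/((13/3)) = 18/247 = 0.07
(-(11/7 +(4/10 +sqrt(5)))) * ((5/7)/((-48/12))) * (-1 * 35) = -25 * sqrt(5)/4 - 345/28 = -26.30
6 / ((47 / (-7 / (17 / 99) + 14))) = -2730 / 799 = -3.42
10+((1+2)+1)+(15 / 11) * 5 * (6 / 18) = 179 / 11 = 16.27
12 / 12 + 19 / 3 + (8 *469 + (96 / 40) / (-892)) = 12574961 / 3345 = 3759.33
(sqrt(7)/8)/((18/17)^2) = 289 * sqrt(7)/2592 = 0.29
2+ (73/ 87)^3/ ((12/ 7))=18527191/ 7902036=2.34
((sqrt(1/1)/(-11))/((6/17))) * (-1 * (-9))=-2.32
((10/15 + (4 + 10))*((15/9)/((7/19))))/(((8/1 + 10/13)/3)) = 1430/63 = 22.70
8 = 8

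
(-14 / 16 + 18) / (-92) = -137 / 736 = -0.19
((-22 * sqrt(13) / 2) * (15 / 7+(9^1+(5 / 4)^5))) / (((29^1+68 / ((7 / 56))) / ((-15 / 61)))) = 5596085 * sqrt(13) / 83514368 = 0.24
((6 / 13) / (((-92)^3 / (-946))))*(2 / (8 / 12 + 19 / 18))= 12771 / 19613204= 0.00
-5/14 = -0.36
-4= -4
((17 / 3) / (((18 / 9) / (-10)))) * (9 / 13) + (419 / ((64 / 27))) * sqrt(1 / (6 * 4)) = -255 / 13 + 3771 * sqrt(6) / 256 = 16.47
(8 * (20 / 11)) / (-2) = -80 / 11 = -7.27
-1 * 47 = -47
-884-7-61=-952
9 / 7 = 1.29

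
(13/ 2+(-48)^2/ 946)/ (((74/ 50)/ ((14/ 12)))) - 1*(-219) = 47471903/ 210012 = 226.04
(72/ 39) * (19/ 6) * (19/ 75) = 1444/ 975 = 1.48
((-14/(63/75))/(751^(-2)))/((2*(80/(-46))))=64860115/24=2702504.79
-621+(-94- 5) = -720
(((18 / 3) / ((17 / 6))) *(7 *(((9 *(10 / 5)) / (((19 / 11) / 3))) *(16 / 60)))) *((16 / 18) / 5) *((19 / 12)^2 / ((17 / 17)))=23408 / 425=55.08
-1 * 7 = -7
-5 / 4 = -1.25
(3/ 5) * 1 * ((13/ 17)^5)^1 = 1113879/ 7099285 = 0.16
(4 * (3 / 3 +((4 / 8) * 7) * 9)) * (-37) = -4810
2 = 2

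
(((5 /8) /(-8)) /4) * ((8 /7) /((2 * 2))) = -5 /896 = -0.01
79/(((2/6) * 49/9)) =43.53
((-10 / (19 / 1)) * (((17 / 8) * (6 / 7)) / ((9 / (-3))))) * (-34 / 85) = -17 / 133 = -0.13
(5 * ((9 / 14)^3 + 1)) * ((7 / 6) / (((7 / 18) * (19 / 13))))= 677235 / 52136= 12.99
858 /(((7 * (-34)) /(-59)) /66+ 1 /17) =14199471 /1985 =7153.39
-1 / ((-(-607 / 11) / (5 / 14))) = -0.01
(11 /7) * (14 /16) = 1.38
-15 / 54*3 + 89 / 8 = 247 / 24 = 10.29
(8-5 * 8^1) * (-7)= 224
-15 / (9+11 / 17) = -255 / 164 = -1.55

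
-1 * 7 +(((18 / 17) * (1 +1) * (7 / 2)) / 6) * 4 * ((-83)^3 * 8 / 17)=-384242887 / 289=-1329560.16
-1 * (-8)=8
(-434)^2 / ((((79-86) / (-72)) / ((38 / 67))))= 73620288 / 67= 1098810.27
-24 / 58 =-12 / 29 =-0.41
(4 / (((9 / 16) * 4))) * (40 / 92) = 160 / 207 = 0.77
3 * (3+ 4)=21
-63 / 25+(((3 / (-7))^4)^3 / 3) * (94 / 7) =-6103591360191 / 2422225260175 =-2.52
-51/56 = -0.91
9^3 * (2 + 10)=8748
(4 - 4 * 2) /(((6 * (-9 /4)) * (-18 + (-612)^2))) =4 /5056101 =0.00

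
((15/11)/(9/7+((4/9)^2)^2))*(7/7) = 1.03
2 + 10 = 12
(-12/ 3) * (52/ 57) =-208/ 57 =-3.65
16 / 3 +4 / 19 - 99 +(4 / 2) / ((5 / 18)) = -24583 / 285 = -86.26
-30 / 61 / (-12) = 5 / 122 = 0.04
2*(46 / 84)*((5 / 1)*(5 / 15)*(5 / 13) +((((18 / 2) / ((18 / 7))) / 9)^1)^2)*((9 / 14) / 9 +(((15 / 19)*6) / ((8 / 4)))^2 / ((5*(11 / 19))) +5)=1574086259 / 258810552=6.08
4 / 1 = 4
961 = 961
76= 76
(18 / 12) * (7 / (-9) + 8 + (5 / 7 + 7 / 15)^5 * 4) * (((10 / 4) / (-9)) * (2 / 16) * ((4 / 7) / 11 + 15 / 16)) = -0.85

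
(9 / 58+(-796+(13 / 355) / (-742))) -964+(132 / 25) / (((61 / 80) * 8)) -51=-84340020075 / 46597229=-1809.98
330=330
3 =3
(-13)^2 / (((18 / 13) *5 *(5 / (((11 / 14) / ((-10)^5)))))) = -24167 / 630000000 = -0.00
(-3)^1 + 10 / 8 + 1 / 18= -61 / 36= -1.69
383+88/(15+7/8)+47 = 435.54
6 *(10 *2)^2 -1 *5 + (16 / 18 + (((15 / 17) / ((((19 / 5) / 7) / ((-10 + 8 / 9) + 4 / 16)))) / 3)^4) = 53513416191660138817 / 18281847941427456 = 2927.13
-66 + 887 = 821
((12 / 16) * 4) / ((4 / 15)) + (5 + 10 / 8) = 35 / 2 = 17.50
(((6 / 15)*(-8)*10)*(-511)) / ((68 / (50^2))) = 10220000 / 17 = 601176.47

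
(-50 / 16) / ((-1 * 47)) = 25 / 376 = 0.07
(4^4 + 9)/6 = 265/6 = 44.17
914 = 914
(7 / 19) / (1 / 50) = 350 / 19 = 18.42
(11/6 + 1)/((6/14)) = 119/18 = 6.61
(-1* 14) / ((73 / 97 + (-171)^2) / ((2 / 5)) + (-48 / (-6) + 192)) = -1358 / 7110525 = -0.00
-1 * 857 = -857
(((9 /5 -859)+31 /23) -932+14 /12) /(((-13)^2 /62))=-38217203 /58305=-655.47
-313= -313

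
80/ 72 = 10/ 9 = 1.11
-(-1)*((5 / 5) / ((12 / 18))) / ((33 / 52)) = 26 / 11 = 2.36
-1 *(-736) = 736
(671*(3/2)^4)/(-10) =-54351/160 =-339.69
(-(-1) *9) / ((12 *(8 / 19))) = 57 / 32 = 1.78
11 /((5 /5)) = 11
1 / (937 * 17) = 1 / 15929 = 0.00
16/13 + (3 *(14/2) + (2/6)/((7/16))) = 6277/273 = 22.99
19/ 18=1.06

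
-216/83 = -2.60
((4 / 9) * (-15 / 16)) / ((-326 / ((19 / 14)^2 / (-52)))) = -1805 / 39871104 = -0.00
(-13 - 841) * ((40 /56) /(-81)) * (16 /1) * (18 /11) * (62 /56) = 151280 /693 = 218.30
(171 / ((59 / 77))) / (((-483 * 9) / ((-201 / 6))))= 14003 / 8142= 1.72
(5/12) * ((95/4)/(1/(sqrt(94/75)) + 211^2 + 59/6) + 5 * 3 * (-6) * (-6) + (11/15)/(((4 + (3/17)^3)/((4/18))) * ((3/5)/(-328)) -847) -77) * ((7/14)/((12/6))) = 2313194588117990348463145/47962600410549227641056 -285 * sqrt(282)/4294691503648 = 48.23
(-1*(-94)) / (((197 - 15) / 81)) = 3807 / 91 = 41.84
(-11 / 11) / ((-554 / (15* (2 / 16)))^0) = -1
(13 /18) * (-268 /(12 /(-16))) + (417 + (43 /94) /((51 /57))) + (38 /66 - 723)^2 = 2728175811805 /5220666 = 522572.37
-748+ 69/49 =-36583/49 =-746.59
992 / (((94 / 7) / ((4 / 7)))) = 1984 / 47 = 42.21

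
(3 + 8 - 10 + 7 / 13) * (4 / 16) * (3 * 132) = 1980 / 13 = 152.31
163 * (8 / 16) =81.50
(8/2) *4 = 16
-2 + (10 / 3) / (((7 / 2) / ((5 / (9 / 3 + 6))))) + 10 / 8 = -167 / 756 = -0.22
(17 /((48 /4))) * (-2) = -2.83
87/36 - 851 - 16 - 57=-921.58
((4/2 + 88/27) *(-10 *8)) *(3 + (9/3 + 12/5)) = -3534.22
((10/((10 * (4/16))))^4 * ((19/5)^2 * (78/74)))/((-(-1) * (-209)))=-189696/10175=-18.64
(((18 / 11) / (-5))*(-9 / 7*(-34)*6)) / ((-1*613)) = 33048 / 236005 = 0.14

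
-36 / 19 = -1.89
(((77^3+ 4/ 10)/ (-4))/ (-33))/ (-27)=-760889/ 5940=-128.10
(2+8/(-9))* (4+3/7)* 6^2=1240/7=177.14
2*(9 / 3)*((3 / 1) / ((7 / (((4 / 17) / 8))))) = 9 / 119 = 0.08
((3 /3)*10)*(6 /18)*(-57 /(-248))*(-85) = -8075 /124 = -65.12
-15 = -15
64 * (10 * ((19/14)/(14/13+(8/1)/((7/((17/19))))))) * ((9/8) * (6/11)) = 337896/1331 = 253.87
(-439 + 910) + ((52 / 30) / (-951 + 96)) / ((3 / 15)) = 1208089 / 2565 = 470.99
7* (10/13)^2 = 700/169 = 4.14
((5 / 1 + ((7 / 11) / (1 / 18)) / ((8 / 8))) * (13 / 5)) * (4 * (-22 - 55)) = -65884 / 5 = -13176.80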